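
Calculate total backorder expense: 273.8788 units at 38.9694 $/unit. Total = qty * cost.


Total = 273.8788 * 38.9694 = 10672.8925

10672.8925 $


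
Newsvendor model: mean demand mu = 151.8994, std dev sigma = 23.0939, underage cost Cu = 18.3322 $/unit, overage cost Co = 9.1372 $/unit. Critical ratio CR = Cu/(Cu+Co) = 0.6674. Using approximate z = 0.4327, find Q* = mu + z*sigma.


CR = Cu/(Cu+Co) = 18.3322/(18.3322+9.1372) = 0.6674
z = 0.4327
Q* = 151.8994 + 0.4327 * 23.0939 = 161.8921

161.8921 units


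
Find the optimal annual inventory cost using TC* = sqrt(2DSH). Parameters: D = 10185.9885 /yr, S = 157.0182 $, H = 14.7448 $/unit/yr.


2*D*S*H = 47165240.9849
TC* = sqrt(47165240.9849) = 6867.6955

6867.6955 $/yr


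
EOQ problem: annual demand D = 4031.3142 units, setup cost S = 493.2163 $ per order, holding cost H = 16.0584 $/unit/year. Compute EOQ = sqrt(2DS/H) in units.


2*D*S = 2 * 4031.3142 * 493.2163 = 3976619.7477
2*D*S/H = 247634.8670
EOQ = sqrt(247634.8670) = 497.6292

497.6292 units


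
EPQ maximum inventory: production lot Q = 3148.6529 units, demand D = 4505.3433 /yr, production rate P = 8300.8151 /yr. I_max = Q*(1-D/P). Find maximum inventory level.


D/P = 0.5428
1 - D/P = 0.4572
I_max = 3148.6529 * 0.4572 = 1439.6927

1439.6927 units


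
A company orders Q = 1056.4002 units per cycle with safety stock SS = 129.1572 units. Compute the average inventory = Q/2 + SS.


Q/2 = 528.2001
Avg = 528.2001 + 129.1572 = 657.3573

657.3573 units


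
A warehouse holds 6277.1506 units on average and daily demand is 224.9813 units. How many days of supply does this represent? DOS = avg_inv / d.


DOS = 6277.1506 / 224.9813 = 27.9008

27.9008 days


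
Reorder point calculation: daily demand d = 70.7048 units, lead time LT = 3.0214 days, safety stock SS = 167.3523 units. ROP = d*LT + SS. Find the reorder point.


d*LT = 70.7048 * 3.0214 = 213.6275
ROP = 213.6275 + 167.3523 = 380.9798

380.9798 units


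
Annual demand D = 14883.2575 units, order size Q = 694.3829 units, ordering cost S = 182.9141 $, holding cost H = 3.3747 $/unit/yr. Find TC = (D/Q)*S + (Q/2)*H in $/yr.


Ordering cost = D*S/Q = 3920.5425
Holding cost = Q*H/2 = 1171.6670
TC = 3920.5425 + 1171.6670 = 5092.2095

5092.2095 $/yr


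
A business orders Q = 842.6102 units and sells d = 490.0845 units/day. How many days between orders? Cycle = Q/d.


Cycle = 842.6102 / 490.0845 = 1.7193

1.7193 days


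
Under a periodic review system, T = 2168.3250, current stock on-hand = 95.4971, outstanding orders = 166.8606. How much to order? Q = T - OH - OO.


Inventory position = OH + OO = 95.4971 + 166.8606 = 262.3577
Q = 2168.3250 - 262.3577 = 1905.9673

1905.9673 units


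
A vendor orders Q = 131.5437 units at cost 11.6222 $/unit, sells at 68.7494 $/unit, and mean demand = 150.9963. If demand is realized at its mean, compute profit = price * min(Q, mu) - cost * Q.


Sales at mu = min(131.5437, 150.9963) = 131.5437
Revenue = 68.7494 * 131.5437 = 9043.5504
Total cost = 11.6222 * 131.5437 = 1528.8272
Profit = 9043.5504 - 1528.8272 = 7514.7233

7514.7233 $


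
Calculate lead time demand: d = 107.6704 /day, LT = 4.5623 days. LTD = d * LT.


LTD = 107.6704 * 4.5623 = 491.2247

491.2247 units


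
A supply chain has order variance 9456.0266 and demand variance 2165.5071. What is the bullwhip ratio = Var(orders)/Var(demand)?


BW = 9456.0266 / 2165.5071 = 4.3667

4.3667


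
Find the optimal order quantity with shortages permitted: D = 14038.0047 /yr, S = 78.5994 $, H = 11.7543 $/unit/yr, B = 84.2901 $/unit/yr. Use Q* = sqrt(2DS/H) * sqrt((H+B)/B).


sqrt(2DS/H) = 433.2903
sqrt((H+B)/B) = 1.0675
Q* = 433.2903 * 1.0675 = 462.5159

462.5159 units


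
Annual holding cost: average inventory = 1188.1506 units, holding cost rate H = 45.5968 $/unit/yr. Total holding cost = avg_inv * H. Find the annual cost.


Cost = 1188.1506 * 45.5968 = 54175.8653

54175.8653 $/yr


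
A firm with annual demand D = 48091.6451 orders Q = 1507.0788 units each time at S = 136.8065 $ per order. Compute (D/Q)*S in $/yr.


Number of orders = D/Q = 31.9105
Cost = 31.9105 * 136.8065 = 4365.5645

4365.5645 $/yr


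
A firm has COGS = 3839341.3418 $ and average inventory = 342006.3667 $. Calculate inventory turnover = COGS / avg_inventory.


Turnover = 3839341.3418 / 342006.3667 = 11.2259

11.2259


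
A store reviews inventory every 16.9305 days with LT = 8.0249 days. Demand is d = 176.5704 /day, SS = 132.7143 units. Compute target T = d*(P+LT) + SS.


P + LT = 24.9554
d*(P+LT) = 176.5704 * 24.9554 = 4406.3850
T = 4406.3850 + 132.7143 = 4539.0993

4539.0993 units


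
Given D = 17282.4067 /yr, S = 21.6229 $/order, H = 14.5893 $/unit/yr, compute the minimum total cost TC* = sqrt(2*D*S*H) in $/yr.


2*D*S*H = 10903918.8644
TC* = sqrt(10903918.8644) = 3302.1082

3302.1082 $/yr


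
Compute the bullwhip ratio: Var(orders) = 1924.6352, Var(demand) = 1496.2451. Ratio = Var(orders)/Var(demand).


BW = 1924.6352 / 1496.2451 = 1.2863

1.2863


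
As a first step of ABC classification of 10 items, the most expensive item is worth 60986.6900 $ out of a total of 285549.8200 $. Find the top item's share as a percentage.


Top item = 60986.6900
Total = 285549.8200
Percentage = 60986.6900 / 285549.8200 * 100 = 21.3576

21.3576%


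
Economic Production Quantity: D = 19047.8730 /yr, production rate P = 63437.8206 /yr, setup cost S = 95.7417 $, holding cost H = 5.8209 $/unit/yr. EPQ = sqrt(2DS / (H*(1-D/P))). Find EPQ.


1 - D/P = 1 - 0.3003 = 0.6997
H*(1-D/P) = 4.0731
2DS = 3647351.4848
EPQ = sqrt(895470.1237) = 946.2928

946.2928 units


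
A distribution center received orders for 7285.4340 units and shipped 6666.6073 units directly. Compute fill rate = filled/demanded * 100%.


FR = 6666.6073 / 7285.4340 * 100 = 91.5060

91.5060%


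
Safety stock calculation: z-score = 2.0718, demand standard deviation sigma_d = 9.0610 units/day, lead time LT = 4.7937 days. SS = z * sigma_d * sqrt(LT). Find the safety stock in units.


sqrt(LT) = sqrt(4.7937) = 2.1895
SS = 2.0718 * 9.0610 * 2.1895 = 41.1017

41.1017 units


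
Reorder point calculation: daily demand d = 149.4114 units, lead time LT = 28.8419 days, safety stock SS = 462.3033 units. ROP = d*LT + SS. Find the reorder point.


d*LT = 149.4114 * 28.8419 = 4309.3087
ROP = 4309.3087 + 462.3033 = 4771.6120

4771.6120 units


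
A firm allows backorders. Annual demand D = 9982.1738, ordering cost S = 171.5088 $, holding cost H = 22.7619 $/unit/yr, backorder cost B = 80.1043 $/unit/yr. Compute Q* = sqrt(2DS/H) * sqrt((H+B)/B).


sqrt(2DS/H) = 387.8524
sqrt((H+B)/B) = 1.1332
Q* = 387.8524 * 1.1332 = 439.5163

439.5163 units


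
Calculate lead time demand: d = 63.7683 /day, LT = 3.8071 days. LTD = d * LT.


LTD = 63.7683 * 3.8071 = 242.7723

242.7723 units


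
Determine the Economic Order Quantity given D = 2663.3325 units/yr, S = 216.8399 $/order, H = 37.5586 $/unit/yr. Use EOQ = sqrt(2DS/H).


2*D*S = 2 * 2663.3325 * 216.8399 = 1155033.5059
2*D*S/H = 30752.8371
EOQ = sqrt(30752.8371) = 175.3649

175.3649 units


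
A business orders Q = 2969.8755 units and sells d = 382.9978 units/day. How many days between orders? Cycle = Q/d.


Cycle = 2969.8755 / 382.9978 = 7.7543

7.7543 days


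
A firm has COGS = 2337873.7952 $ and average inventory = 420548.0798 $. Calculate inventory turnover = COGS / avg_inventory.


Turnover = 2337873.7952 / 420548.0798 = 5.5591

5.5591


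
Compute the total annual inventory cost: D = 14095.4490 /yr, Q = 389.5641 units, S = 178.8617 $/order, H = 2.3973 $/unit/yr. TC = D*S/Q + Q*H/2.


Ordering cost = D*S/Q = 6471.6846
Holding cost = Q*H/2 = 466.9510
TC = 6471.6846 + 466.9510 = 6938.6356

6938.6356 $/yr


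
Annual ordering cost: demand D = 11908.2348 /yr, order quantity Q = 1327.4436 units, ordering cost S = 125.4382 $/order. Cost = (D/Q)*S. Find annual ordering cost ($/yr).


Number of orders = D/Q = 8.9708
Cost = 8.9708 * 125.4382 = 1125.2814

1125.2814 $/yr


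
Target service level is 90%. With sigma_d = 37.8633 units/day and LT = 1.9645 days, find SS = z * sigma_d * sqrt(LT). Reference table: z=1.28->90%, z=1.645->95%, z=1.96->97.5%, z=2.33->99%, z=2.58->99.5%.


From the table, SL = 90% corresponds to z = 1.28
sqrt(LT) = sqrt(1.9645) = 1.4016
SS = 1.28 * 37.8633 * 1.4016 = 67.9289

67.9289 units


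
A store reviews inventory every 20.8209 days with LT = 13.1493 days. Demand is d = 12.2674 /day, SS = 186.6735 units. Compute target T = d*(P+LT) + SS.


P + LT = 33.9702
d*(P+LT) = 12.2674 * 33.9702 = 416.7260
T = 416.7260 + 186.6735 = 603.3995

603.3995 units


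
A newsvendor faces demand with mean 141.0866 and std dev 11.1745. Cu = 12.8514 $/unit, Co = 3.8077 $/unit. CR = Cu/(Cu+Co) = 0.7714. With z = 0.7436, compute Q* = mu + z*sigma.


CR = Cu/(Cu+Co) = 12.8514/(12.8514+3.8077) = 0.7714
z = 0.7436
Q* = 141.0866 + 0.7436 * 11.1745 = 149.3960

149.3960 units


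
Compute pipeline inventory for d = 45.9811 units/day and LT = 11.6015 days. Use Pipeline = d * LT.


Pipeline = 45.9811 * 11.6015 = 533.4497

533.4497 units


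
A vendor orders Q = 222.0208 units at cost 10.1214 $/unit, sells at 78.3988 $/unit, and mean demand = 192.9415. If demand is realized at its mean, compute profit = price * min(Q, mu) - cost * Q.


Sales at mu = min(222.0208, 192.9415) = 192.9415
Revenue = 78.3988 * 192.9415 = 15126.3821
Total cost = 10.1214 * 222.0208 = 2247.1613
Profit = 15126.3821 - 2247.1613 = 12879.2207

12879.2207 $


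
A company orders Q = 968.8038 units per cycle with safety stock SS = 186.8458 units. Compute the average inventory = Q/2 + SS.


Q/2 = 484.4019
Avg = 484.4019 + 186.8458 = 671.2477

671.2477 units


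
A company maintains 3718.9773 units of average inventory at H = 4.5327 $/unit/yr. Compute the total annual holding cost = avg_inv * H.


Cost = 3718.9773 * 4.5327 = 16857.0084

16857.0084 $/yr


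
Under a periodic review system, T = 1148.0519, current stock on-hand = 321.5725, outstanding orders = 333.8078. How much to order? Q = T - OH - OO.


Inventory position = OH + OO = 321.5725 + 333.8078 = 655.3803
Q = 1148.0519 - 655.3803 = 492.6716

492.6716 units


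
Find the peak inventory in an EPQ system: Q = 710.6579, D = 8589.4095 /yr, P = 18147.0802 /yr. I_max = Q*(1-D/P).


D/P = 0.4733
1 - D/P = 0.5267
I_max = 710.6579 * 0.5267 = 374.2880

374.2880 units


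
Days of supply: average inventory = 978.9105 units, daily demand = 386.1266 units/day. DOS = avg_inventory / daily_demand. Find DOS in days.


DOS = 978.9105 / 386.1266 = 2.5352

2.5352 days


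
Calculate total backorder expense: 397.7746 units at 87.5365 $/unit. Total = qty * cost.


Total = 397.7746 * 87.5365 = 34819.7963

34819.7963 $


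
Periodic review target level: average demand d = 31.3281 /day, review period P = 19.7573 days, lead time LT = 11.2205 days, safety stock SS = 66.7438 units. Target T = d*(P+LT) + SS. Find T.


P + LT = 30.9778
d*(P+LT) = 31.3281 * 30.9778 = 970.4756
T = 970.4756 + 66.7438 = 1037.2194

1037.2194 units


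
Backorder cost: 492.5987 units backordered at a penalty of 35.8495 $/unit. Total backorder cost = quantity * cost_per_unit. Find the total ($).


Total = 492.5987 * 35.8495 = 17659.4171

17659.4171 $


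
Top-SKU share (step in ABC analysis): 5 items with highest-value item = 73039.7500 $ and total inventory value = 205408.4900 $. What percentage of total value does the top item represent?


Top item = 73039.7500
Total = 205408.4900
Percentage = 73039.7500 / 205408.4900 * 100 = 35.5583

35.5583%


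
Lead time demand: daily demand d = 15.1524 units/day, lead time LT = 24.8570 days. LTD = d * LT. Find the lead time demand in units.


LTD = 15.1524 * 24.8570 = 376.6432

376.6432 units


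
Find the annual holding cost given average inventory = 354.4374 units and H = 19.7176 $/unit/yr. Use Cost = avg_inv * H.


Cost = 354.4374 * 19.7176 = 6988.6549

6988.6549 $/yr


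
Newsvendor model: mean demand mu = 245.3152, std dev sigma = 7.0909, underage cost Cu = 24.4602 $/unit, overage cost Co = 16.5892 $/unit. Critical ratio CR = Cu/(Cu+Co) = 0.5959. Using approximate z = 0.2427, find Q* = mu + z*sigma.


CR = Cu/(Cu+Co) = 24.4602/(24.4602+16.5892) = 0.5959
z = 0.2427
Q* = 245.3152 + 0.2427 * 7.0909 = 247.0362

247.0362 units


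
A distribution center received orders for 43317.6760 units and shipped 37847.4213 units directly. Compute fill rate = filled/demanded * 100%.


FR = 37847.4213 / 43317.6760 * 100 = 87.3718

87.3718%


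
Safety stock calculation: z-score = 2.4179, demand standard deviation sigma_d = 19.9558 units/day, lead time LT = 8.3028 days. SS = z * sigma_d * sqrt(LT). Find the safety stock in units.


sqrt(LT) = sqrt(8.3028) = 2.8815
SS = 2.4179 * 19.9558 * 2.8815 = 139.0336

139.0336 units


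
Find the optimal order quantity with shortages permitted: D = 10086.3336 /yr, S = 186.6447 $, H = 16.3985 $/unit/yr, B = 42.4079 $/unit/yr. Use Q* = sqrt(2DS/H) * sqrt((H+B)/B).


sqrt(2DS/H) = 479.1676
sqrt((H+B)/B) = 1.1776
Q* = 479.1676 * 1.1776 = 564.2562

564.2562 units


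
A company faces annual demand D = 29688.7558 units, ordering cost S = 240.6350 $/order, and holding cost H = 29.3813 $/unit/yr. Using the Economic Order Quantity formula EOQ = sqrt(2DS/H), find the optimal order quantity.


2*D*S = 2 * 29688.7558 * 240.6350 = 14288307.5039
2*D*S/H = 486306.1711
EOQ = sqrt(486306.1711) = 697.3566

697.3566 units


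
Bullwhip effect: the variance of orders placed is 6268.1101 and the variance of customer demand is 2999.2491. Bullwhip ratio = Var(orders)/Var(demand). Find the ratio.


BW = 6268.1101 / 2999.2491 = 2.0899

2.0899


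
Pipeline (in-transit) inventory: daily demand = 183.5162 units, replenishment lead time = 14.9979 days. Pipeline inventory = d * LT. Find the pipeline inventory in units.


Pipeline = 183.5162 * 14.9979 = 2752.3576

2752.3576 units


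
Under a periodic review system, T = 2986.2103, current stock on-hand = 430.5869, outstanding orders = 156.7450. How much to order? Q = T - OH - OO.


Inventory position = OH + OO = 430.5869 + 156.7450 = 587.3319
Q = 2986.2103 - 587.3319 = 2398.8784

2398.8784 units


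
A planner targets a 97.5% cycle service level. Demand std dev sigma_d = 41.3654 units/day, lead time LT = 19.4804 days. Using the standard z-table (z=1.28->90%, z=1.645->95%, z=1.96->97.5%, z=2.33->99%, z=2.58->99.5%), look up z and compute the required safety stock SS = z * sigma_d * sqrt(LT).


From the table, SL = 97.5% corresponds to z = 1.96
sqrt(LT) = sqrt(19.4804) = 4.4137
SS = 1.96 * 41.3654 * 4.4137 = 357.8428

357.8428 units


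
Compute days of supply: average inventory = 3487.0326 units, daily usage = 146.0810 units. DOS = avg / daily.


DOS = 3487.0326 / 146.0810 = 23.8705

23.8705 days


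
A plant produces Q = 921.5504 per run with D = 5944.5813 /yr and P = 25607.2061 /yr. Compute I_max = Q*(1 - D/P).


D/P = 0.2321
1 - D/P = 0.7679
I_max = 921.5504 * 0.7679 = 707.6172

707.6172 units


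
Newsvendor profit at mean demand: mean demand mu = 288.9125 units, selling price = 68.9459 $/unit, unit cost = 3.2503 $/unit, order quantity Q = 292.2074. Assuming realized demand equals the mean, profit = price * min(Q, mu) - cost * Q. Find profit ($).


Sales at mu = min(292.2074, 288.9125) = 288.9125
Revenue = 68.9459 * 288.9125 = 19919.3323
Total cost = 3.2503 * 292.2074 = 949.7617
Profit = 19919.3323 - 949.7617 = 18969.5706

18969.5706 $


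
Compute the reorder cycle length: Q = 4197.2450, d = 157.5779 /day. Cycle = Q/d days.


Cycle = 4197.2450 / 157.5779 = 26.6360

26.6360 days


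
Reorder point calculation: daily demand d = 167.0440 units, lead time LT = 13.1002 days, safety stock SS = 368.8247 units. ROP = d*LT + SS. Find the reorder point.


d*LT = 167.0440 * 13.1002 = 2188.3098
ROP = 2188.3098 + 368.8247 = 2557.1345

2557.1345 units


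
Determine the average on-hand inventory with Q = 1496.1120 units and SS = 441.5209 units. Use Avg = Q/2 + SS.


Q/2 = 748.0560
Avg = 748.0560 + 441.5209 = 1189.5769

1189.5769 units


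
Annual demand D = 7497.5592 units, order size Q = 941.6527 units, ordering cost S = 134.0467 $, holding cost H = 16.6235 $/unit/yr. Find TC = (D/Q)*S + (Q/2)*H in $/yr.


Ordering cost = D*S/Q = 1067.2970
Holding cost = Q*H/2 = 7826.7818
TC = 1067.2970 + 7826.7818 = 8894.0788

8894.0788 $/yr


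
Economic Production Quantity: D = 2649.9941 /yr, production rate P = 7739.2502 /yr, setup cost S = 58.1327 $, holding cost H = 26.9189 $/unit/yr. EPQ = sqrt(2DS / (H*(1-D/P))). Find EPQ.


1 - D/P = 1 - 0.3424 = 0.6576
H*(1-D/P) = 17.7016
2DS = 308102.6240
EPQ = sqrt(17405.3463) = 131.9293

131.9293 units


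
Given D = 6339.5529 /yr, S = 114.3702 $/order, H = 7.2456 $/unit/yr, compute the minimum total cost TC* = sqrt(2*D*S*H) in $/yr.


2*D*S*H = 10506930.5375
TC* = sqrt(10506930.5375) = 3241.4396

3241.4396 $/yr


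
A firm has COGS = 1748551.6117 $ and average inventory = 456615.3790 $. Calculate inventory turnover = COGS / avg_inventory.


Turnover = 1748551.6117 / 456615.3790 = 3.8294

3.8294


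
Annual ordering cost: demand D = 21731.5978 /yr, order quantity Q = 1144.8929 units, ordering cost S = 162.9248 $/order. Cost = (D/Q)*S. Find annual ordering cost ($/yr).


Number of orders = D/Q = 18.9813
Cost = 18.9813 * 162.9248 = 3092.5305

3092.5305 $/yr


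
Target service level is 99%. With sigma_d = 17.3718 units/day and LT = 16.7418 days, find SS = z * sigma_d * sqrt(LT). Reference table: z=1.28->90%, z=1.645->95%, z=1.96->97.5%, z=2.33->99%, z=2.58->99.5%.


From the table, SL = 99% corresponds to z = 2.33
sqrt(LT) = sqrt(16.7418) = 4.0917
SS = 2.33 * 17.3718 * 4.0917 = 165.6158

165.6158 units


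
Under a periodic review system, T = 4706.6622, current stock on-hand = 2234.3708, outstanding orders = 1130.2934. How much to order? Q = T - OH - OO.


Inventory position = OH + OO = 2234.3708 + 1130.2934 = 3364.6642
Q = 4706.6622 - 3364.6642 = 1341.9980

1341.9980 units


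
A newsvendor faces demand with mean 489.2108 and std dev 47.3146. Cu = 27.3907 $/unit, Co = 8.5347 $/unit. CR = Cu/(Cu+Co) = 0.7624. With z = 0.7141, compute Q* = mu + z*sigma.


CR = Cu/(Cu+Co) = 27.3907/(27.3907+8.5347) = 0.7624
z = 0.7141
Q* = 489.2108 + 0.7141 * 47.3146 = 522.9982

522.9982 units


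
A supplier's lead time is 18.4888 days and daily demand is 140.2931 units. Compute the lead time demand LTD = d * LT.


LTD = 140.2931 * 18.4888 = 2593.8511

2593.8511 units


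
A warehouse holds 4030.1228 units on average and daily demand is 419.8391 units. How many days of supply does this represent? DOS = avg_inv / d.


DOS = 4030.1228 / 419.8391 = 9.5992

9.5992 days


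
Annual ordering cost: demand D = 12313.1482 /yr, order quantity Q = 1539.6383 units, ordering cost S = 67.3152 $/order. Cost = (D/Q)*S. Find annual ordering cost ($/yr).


Number of orders = D/Q = 7.9974
Cost = 7.9974 * 67.3152 = 538.3485

538.3485 $/yr


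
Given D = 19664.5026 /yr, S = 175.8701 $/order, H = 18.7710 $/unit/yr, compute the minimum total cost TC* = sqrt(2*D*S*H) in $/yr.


2*D*S*H = 129835179.1693
TC* = sqrt(129835179.1693) = 11394.5241

11394.5241 $/yr


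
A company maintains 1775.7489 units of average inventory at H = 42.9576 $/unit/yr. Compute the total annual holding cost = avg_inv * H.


Cost = 1775.7489 * 42.9576 = 76281.9109

76281.9109 $/yr


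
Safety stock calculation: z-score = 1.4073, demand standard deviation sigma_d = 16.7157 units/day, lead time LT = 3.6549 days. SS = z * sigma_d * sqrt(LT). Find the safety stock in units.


sqrt(LT) = sqrt(3.6549) = 1.9118
SS = 1.4073 * 16.7157 * 1.9118 = 44.9727

44.9727 units


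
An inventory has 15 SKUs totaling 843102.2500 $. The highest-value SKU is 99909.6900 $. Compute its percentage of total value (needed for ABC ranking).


Top item = 99909.6900
Total = 843102.2500
Percentage = 99909.6900 / 843102.2500 * 100 = 11.8502

11.8502%


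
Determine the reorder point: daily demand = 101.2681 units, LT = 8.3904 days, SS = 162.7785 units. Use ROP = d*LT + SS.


d*LT = 101.2681 * 8.3904 = 849.6799
ROP = 849.6799 + 162.7785 = 1012.4584

1012.4584 units


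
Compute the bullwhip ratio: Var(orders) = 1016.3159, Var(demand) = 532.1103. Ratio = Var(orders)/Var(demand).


BW = 1016.3159 / 532.1103 = 1.9100

1.9100


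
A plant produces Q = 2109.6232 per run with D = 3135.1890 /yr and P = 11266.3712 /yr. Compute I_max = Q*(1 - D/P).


D/P = 0.2783
1 - D/P = 0.7217
I_max = 2109.6232 * 0.7217 = 1522.5604

1522.5604 units


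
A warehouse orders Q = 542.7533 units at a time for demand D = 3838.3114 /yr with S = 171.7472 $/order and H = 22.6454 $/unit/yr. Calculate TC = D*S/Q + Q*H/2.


Ordering cost = D*S/Q = 1214.5836
Holding cost = Q*H/2 = 6145.4328
TC = 1214.5836 + 6145.4328 = 7360.0164

7360.0164 $/yr


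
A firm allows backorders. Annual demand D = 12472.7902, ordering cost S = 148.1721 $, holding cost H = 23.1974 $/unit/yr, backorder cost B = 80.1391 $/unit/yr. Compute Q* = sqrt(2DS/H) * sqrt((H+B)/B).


sqrt(2DS/H) = 399.1723
sqrt((H+B)/B) = 1.1355
Q* = 399.1723 * 1.1355 = 453.2784

453.2784 units


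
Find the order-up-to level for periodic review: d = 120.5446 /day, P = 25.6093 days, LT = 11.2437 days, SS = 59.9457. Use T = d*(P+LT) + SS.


P + LT = 36.8530
d*(P+LT) = 120.5446 * 36.8530 = 4442.4301
T = 4442.4301 + 59.9457 = 4502.3758

4502.3758 units


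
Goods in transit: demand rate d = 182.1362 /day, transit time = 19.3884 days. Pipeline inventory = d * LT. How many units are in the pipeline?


Pipeline = 182.1362 * 19.3884 = 3531.3295

3531.3295 units


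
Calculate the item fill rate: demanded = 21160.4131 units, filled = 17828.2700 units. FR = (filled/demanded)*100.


FR = 17828.2700 / 21160.4131 * 100 = 84.2529

84.2529%


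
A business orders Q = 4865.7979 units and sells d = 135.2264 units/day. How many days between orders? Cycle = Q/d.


Cycle = 4865.7979 / 135.2264 = 35.9826

35.9826 days


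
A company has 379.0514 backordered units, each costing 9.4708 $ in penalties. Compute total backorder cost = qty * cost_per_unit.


Total = 379.0514 * 9.4708 = 3589.9200

3589.9200 $


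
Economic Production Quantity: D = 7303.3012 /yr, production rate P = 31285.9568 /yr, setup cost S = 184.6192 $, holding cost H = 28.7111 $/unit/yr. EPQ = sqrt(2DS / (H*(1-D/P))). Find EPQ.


1 - D/P = 1 - 0.2334 = 0.7666
H*(1-D/P) = 22.0089
2DS = 2696659.2498
EPQ = sqrt(122526.0438) = 350.0372

350.0372 units


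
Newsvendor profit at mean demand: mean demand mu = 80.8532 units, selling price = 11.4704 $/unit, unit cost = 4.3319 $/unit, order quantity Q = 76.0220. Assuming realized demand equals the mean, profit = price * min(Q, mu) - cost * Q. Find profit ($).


Sales at mu = min(76.0220, 80.8532) = 76.0220
Revenue = 11.4704 * 76.0220 = 872.0027
Total cost = 4.3319 * 76.0220 = 329.3197
Profit = 872.0027 - 329.3197 = 542.6830

542.6830 $


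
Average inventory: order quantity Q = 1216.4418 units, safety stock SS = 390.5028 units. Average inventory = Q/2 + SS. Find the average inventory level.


Q/2 = 608.2209
Avg = 608.2209 + 390.5028 = 998.7237

998.7237 units


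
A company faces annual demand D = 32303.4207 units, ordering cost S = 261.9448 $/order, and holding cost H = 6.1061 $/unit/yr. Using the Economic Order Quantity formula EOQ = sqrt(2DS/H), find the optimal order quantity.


2*D*S = 2 * 32303.4207 * 261.9448 = 16923426.1492
2*D*S/H = 2771560.5950
EOQ = sqrt(2771560.5950) = 1664.8005

1664.8005 units


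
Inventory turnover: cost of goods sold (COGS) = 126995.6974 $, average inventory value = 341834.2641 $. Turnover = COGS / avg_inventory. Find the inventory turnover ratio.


Turnover = 126995.6974 / 341834.2641 = 0.3715

0.3715


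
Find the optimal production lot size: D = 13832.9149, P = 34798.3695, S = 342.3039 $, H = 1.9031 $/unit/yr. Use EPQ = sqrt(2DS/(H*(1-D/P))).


1 - D/P = 1 - 0.3975 = 0.6025
H*(1-D/P) = 1.1466
2DS = 9470121.4373
EPQ = sqrt(8259400.9693) = 2873.9174

2873.9174 units


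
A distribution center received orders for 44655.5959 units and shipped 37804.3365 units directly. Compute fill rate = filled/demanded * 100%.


FR = 37804.3365 / 44655.5959 * 100 = 84.6576

84.6576%


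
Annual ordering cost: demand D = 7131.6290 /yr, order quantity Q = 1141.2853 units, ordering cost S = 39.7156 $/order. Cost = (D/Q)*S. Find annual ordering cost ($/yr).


Number of orders = D/Q = 6.2488
Cost = 6.2488 * 39.7156 = 248.1736

248.1736 $/yr


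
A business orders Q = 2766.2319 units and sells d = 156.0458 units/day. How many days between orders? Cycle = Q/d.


Cycle = 2766.2319 / 156.0458 = 17.7271

17.7271 days


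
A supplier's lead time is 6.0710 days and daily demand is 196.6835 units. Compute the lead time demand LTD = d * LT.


LTD = 196.6835 * 6.0710 = 1194.0655

1194.0655 units


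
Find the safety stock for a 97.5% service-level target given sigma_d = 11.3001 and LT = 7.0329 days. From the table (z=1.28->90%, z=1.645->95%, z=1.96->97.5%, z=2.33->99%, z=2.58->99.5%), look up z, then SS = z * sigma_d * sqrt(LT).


From the table, SL = 97.5% corresponds to z = 1.96
sqrt(LT) = sqrt(7.0329) = 2.6520
SS = 1.96 * 11.3001 * 2.6520 = 58.7362

58.7362 units


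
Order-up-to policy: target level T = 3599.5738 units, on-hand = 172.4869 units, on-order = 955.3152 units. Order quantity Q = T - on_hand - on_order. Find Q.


Inventory position = OH + OO = 172.4869 + 955.3152 = 1127.8021
Q = 3599.5738 - 1127.8021 = 2471.7717

2471.7717 units


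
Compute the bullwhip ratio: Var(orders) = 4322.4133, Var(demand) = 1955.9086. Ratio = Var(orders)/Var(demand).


BW = 4322.4133 / 1955.9086 = 2.2099

2.2099


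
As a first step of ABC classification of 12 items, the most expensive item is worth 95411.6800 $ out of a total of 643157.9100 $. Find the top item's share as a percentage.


Top item = 95411.6800
Total = 643157.9100
Percentage = 95411.6800 / 643157.9100 * 100 = 14.8349

14.8349%


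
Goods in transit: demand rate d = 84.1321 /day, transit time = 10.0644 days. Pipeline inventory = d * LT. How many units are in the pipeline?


Pipeline = 84.1321 * 10.0644 = 846.7391

846.7391 units


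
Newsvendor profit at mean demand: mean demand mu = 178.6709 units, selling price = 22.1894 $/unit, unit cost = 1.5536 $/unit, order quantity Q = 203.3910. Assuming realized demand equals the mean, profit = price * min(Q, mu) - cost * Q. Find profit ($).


Sales at mu = min(203.3910, 178.6709) = 178.6709
Revenue = 22.1894 * 178.6709 = 3964.6001
Total cost = 1.5536 * 203.3910 = 315.9883
Profit = 3964.6001 - 315.9883 = 3648.6118

3648.6118 $


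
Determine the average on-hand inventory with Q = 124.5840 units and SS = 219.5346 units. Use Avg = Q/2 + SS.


Q/2 = 62.2920
Avg = 62.2920 + 219.5346 = 281.8266

281.8266 units


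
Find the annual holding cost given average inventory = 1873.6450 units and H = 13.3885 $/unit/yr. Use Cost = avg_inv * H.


Cost = 1873.6450 * 13.3885 = 25085.2961

25085.2961 $/yr


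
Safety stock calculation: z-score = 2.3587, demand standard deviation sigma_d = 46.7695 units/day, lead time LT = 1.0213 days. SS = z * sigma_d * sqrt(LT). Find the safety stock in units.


sqrt(LT) = sqrt(1.0213) = 1.0106
SS = 2.3587 * 46.7695 * 1.0106 = 111.4839

111.4839 units


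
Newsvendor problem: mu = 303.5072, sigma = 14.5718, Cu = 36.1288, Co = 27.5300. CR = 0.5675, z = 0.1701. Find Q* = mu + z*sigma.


CR = Cu/(Cu+Co) = 36.1288/(36.1288+27.5300) = 0.5675
z = 0.1701
Q* = 303.5072 + 0.1701 * 14.5718 = 305.9859

305.9859 units


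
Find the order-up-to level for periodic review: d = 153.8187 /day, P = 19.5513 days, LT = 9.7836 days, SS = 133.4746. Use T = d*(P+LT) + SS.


P + LT = 29.3349
d*(P+LT) = 153.8187 * 29.3349 = 4512.2562
T = 4512.2562 + 133.4746 = 4645.7308

4645.7308 units


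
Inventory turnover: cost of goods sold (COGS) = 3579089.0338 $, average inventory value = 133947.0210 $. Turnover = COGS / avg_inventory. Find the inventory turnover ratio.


Turnover = 3579089.0338 / 133947.0210 = 26.7202

26.7202


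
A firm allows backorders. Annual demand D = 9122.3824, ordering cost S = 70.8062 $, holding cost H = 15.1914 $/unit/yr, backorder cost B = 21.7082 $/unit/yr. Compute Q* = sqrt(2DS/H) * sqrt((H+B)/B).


sqrt(2DS/H) = 291.6123
sqrt((H+B)/B) = 1.3038
Q* = 291.6123 * 1.3038 = 380.1936

380.1936 units


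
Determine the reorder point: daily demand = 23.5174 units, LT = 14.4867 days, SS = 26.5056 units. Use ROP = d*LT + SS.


d*LT = 23.5174 * 14.4867 = 340.6895
ROP = 340.6895 + 26.5056 = 367.1951

367.1951 units


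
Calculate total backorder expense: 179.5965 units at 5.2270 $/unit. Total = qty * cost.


Total = 179.5965 * 5.2270 = 938.7509

938.7509 $


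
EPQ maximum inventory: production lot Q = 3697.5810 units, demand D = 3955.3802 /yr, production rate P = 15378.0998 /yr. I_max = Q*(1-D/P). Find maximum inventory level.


D/P = 0.2572
1 - D/P = 0.7428
I_max = 3697.5810 * 0.7428 = 2746.5312

2746.5312 units


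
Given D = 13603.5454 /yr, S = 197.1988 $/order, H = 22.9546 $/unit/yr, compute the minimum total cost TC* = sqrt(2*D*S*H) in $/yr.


2*D*S*H = 123156149.7799
TC* = sqrt(123156149.7799) = 11097.5740

11097.5740 $/yr


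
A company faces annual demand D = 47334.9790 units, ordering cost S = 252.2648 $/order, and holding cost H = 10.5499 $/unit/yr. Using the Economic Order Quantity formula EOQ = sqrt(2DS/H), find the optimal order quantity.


2*D*S = 2 * 47334.9790 * 252.2648 = 23881898.0209
2*D*S/H = 2263708.4731
EOQ = sqrt(2263708.4731) = 1504.5626

1504.5626 units


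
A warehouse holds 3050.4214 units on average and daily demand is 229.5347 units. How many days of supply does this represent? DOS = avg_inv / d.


DOS = 3050.4214 / 229.5347 = 13.2896

13.2896 days


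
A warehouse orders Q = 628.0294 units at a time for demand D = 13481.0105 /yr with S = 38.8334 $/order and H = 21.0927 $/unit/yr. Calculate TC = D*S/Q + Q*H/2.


Ordering cost = D*S/Q = 833.5812
Holding cost = Q*H/2 = 6623.4179
TC = 833.5812 + 6623.4179 = 7456.9990

7456.9990 $/yr


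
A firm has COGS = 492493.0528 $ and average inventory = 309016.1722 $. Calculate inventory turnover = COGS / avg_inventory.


Turnover = 492493.0528 / 309016.1722 = 1.5937

1.5937


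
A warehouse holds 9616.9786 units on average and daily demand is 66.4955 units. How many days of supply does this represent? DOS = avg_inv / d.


DOS = 9616.9786 / 66.4955 = 144.6260

144.6260 days


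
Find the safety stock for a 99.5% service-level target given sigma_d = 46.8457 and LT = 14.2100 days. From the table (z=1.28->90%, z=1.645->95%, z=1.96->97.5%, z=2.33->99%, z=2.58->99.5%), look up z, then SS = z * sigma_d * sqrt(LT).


From the table, SL = 99.5% corresponds to z = 2.58
sqrt(LT) = sqrt(14.2100) = 3.7696
SS = 2.58 * 46.8457 * 3.7696 = 455.6029

455.6029 units


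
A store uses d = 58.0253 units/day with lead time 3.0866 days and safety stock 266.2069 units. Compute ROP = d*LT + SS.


d*LT = 58.0253 * 3.0866 = 179.1009
ROP = 179.1009 + 266.2069 = 445.3078

445.3078 units


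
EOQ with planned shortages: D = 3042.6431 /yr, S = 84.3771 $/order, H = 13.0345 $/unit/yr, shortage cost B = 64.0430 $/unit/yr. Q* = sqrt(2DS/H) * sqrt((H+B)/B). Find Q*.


sqrt(2DS/H) = 198.4749
sqrt((H+B)/B) = 1.0971
Q* = 198.4749 * 1.0971 = 217.7377

217.7377 units


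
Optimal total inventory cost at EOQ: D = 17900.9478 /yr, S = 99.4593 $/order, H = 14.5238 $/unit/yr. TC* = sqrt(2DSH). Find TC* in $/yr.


2*D*S*H = 51716804.1773
TC* = sqrt(51716804.1773) = 7191.4396

7191.4396 $/yr


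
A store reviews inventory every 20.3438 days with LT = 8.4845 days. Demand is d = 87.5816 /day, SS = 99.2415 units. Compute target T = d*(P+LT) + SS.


P + LT = 28.8283
d*(P+LT) = 87.5816 * 28.8283 = 2524.8286
T = 2524.8286 + 99.2415 = 2624.0701

2624.0701 units


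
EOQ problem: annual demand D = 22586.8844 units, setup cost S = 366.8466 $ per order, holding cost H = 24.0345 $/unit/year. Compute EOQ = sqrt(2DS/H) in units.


2*D*S = 2 * 22586.8844 * 366.8466 = 16571843.4935
2*D*S/H = 689502.3193
EOQ = sqrt(689502.3193) = 830.3628

830.3628 units


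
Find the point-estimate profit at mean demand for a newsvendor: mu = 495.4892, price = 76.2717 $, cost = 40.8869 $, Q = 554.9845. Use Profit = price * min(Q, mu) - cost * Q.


Sales at mu = min(554.9845, 495.4892) = 495.4892
Revenue = 76.2717 * 495.4892 = 37791.8036
Total cost = 40.8869 * 554.9845 = 22691.5958
Profit = 37791.8036 - 22691.5958 = 15100.2079

15100.2079 $


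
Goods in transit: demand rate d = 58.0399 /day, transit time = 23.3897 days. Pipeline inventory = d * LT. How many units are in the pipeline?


Pipeline = 58.0399 * 23.3897 = 1357.5358

1357.5358 units


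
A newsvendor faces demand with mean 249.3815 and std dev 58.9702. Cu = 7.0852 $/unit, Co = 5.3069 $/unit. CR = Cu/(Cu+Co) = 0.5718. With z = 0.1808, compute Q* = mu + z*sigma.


CR = Cu/(Cu+Co) = 7.0852/(7.0852+5.3069) = 0.5718
z = 0.1808
Q* = 249.3815 + 0.1808 * 58.9702 = 260.0433

260.0433 units


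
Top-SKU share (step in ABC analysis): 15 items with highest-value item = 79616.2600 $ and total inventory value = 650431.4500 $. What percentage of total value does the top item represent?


Top item = 79616.2600
Total = 650431.4500
Percentage = 79616.2600 / 650431.4500 * 100 = 12.2405

12.2405%


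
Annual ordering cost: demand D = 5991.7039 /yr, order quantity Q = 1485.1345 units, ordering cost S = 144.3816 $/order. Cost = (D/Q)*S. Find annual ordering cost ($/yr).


Number of orders = D/Q = 4.0345
Cost = 4.0345 * 144.3816 = 582.5006

582.5006 $/yr


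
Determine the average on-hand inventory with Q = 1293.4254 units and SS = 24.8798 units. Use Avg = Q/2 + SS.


Q/2 = 646.7127
Avg = 646.7127 + 24.8798 = 671.5925

671.5925 units


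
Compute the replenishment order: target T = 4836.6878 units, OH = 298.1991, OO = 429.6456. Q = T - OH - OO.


Inventory position = OH + OO = 298.1991 + 429.6456 = 727.8447
Q = 4836.6878 - 727.8447 = 4108.8431

4108.8431 units


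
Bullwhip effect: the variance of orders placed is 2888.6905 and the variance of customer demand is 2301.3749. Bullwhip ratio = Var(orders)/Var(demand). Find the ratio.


BW = 2888.6905 / 2301.3749 = 1.2552

1.2552


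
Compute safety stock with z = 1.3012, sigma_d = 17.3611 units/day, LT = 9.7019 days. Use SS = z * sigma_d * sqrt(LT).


sqrt(LT) = sqrt(9.7019) = 3.1148
SS = 1.3012 * 17.3611 * 3.1148 = 70.3639

70.3639 units


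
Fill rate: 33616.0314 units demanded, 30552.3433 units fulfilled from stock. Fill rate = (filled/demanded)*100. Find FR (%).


FR = 30552.3433 / 33616.0314 * 100 = 90.8862

90.8862%


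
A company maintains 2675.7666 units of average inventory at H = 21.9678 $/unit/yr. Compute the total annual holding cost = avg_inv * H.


Cost = 2675.7666 * 21.9678 = 58780.7055

58780.7055 $/yr


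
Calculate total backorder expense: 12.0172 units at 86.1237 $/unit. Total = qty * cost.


Total = 12.0172 * 86.1237 = 1034.9657

1034.9657 $


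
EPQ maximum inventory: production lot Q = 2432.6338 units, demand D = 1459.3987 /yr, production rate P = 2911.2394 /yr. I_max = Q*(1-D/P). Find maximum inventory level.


D/P = 0.5013
1 - D/P = 0.4987
I_max = 2432.6338 * 0.4987 = 1213.1592

1213.1592 units


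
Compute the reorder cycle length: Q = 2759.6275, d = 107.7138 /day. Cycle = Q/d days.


Cycle = 2759.6275 / 107.7138 = 25.6200

25.6200 days


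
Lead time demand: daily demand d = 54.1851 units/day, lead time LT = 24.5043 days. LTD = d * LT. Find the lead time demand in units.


LTD = 54.1851 * 24.5043 = 1327.7679

1327.7679 units


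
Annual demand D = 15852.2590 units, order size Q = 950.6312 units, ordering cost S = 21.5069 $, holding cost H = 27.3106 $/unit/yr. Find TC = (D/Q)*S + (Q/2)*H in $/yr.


Ordering cost = D*S/Q = 358.6385
Holding cost = Q*H/2 = 12981.1542
TC = 358.6385 + 12981.1542 = 13339.7927

13339.7927 $/yr


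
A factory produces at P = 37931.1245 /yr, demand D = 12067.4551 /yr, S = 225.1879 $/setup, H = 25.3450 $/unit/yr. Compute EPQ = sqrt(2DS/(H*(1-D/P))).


1 - D/P = 1 - 0.3181 = 0.6819
H*(1-D/P) = 17.2817
2DS = 5434889.7446
EPQ = sqrt(314487.9577) = 560.7923

560.7923 units


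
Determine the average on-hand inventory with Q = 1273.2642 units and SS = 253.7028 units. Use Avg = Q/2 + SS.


Q/2 = 636.6321
Avg = 636.6321 + 253.7028 = 890.3349

890.3349 units


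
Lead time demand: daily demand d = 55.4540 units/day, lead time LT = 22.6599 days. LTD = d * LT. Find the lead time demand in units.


LTD = 55.4540 * 22.6599 = 1256.5821

1256.5821 units


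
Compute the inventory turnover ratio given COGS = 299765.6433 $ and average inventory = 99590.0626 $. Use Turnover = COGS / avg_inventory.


Turnover = 299765.6433 / 99590.0626 = 3.0100

3.0100


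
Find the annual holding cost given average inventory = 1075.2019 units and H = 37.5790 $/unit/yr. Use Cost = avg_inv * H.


Cost = 1075.2019 * 37.5790 = 40405.0122

40405.0122 $/yr


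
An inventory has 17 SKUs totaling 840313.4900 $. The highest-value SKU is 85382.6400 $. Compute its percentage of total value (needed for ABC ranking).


Top item = 85382.6400
Total = 840313.4900
Percentage = 85382.6400 / 840313.4900 * 100 = 10.1608

10.1608%


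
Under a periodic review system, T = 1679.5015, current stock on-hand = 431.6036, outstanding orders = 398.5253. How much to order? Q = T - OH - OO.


Inventory position = OH + OO = 431.6036 + 398.5253 = 830.1289
Q = 1679.5015 - 830.1289 = 849.3726

849.3726 units


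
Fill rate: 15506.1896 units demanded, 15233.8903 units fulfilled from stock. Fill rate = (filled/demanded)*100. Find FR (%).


FR = 15233.8903 / 15506.1896 * 100 = 98.2439

98.2439%


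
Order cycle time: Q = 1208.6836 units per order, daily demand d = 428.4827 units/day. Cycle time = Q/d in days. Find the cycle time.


Cycle = 1208.6836 / 428.4827 = 2.8208

2.8208 days


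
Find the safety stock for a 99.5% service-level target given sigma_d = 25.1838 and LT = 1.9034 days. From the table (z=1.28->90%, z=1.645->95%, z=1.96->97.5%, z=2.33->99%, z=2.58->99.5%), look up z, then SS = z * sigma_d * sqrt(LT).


From the table, SL = 99.5% corresponds to z = 2.58
sqrt(LT) = sqrt(1.9034) = 1.3796
SS = 2.58 * 25.1838 * 1.3796 = 89.6409

89.6409 units


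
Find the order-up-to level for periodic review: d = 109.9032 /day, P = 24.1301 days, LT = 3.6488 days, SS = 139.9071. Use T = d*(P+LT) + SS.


P + LT = 27.7789
d*(P+LT) = 109.9032 * 27.7789 = 3052.9900
T = 3052.9900 + 139.9071 = 3192.8971

3192.8971 units


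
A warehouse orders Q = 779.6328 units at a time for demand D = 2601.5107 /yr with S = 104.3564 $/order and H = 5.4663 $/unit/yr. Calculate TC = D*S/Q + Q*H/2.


Ordering cost = D*S/Q = 348.2207
Holding cost = Q*H/2 = 2130.8534
TC = 348.2207 + 2130.8534 = 2479.0741

2479.0741 $/yr


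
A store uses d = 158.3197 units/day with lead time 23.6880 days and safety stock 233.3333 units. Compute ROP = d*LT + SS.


d*LT = 158.3197 * 23.6880 = 3750.2771
ROP = 3750.2771 + 233.3333 = 3983.6104

3983.6104 units


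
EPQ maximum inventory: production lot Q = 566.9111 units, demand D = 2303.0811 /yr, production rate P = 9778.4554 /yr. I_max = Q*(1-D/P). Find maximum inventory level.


D/P = 0.2355
1 - D/P = 0.7645
I_max = 566.9111 * 0.7645 = 433.3888

433.3888 units


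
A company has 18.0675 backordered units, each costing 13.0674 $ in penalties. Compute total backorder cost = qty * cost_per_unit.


Total = 18.0675 * 13.0674 = 236.0952

236.0952 $
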